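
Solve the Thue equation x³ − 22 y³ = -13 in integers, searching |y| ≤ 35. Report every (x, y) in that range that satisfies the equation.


The equation is x³ - 22y³ = -13. For fixed y, x³ = 22·y³ − 13, so a solution requires the RHS to be a perfect cube.
Strategy: iterate y from -35 to 35, compute RHS = 22·y³ − 13, and check whether it is a (positive or negative) perfect cube.
Check small values of y:
  y = 0: RHS = -13 is not a perfect cube.
  y = 1: RHS = 9 is not a perfect cube.
  y = -1: RHS = -35 is not a perfect cube.
  y = 2: RHS = 163 is not a perfect cube.
  y = -2: RHS = -189 is not a perfect cube.
  y = 3: RHS = 581 is not a perfect cube.
  y = -3: RHS = -607 is not a perfect cube.
Continuing the search up to |y| = 35 finds no solutions either.
No (x, y) in the scanned range satisfies the equation.

No integer solutions with |y| ≤ 35.


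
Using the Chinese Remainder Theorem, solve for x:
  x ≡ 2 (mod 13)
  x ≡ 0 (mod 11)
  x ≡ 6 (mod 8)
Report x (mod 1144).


Moduli 13, 11, 8 are pairwise coprime; by CRT there is a unique solution modulo M = 13 · 11 · 8 = 1144.
Solve pairwise, accumulating the modulus:
  Start with x ≡ 2 (mod 13).
  Combine with x ≡ 0 (mod 11): since gcd(13, 11) = 1, we get a unique residue mod 143.
    Write x = 2 + 13·t and substitute into x ≡ 0 (mod 11): 13·t ≡ 0 − 2 = -2 (mod 11).
    Reduce coefficients mod 11: 2·t ≡ 9 (mod 11).
    The inverse of 2 mod 11 is 6 (since 2·6 = 12 = 1·11 + 1), so t ≡ 6·9 = 54 ≡ 10 (mod 11).
    Then x = 2 + 13·10 = 132, valid modulo lcm(13, 11) = 143: x ≡ 132 (mod 143).
  Combine with x ≡ 6 (mod 8): since gcd(143, 8) = 1, we get a unique residue mod 1144.
    Write x = 132 + 143·t and substitute into x ≡ 6 (mod 8): 143·t ≡ 6 − 132 = -126 (mod 8).
    Reduce coefficients mod 8: 7·t ≡ 2 (mod 8).
    The inverse of 7 mod 8 is 7 (since 7·7 = 49 = 6·8 + 1), so t ≡ 7·2 = 14 ≡ 6 (mod 8).
    Then x = 132 + 143·6 = 990, valid modulo lcm(143, 8) = 1144: x ≡ 990 (mod 1144).
Verify: 990 mod 13 = 2 ✓, 990 mod 11 = 0 ✓, 990 mod 8 = 6 ✓.

x ≡ 990 (mod 1144).


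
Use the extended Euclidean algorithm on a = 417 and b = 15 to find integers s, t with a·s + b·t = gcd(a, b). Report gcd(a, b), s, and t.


Euclidean algorithm on (417, 15) — divide until remainder is 0:
  417 = 27 · 15 + 12
  15 = 1 · 12 + 3
  12 = 4 · 3 + 0
gcd(417, 15) = 3.
Track Bezout coefficients alongside the remainders: start with r₀ = 417 = a·1 + b·0 (s = 1, t = 0) and r₁ = 15 = a·0 + b·1 (s = 0, t = 1); each new remainder r_{k+1} = r_{k-1} − q_k·r_k inherits s_{k+1} = s_{k-1} − q_k·s_k, t_{k+1} = t_{k-1} − q_k·t_k, so r_k = a·s_k + b·t_k at every step:
  q = 27: r = 12, s = 1 − 27·0 = 1, t = 0 − 27·1 = -27  (check: 417·1 + 15·(-27) = 12)
  q = 1: r = 3, s = 0 − 1·1 = -1, t = 1 − 1·(-27) = 28  (check: 417·(-1) + 15·28 = 3)
The row with r = 3 (the gcd) gives the Bezout coefficients s = -1, t = 28.
Result: 417 · (-1) + 15 · (28) = 3.

gcd(417, 15) = 3; s = -1, t = 28 (check: 417·(-1) + 15·28 = 3).


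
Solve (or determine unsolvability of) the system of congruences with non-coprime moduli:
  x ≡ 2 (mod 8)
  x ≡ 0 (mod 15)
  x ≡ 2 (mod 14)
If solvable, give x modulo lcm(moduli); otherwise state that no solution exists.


Moduli 8, 15, 14 are not pairwise coprime, so CRT works modulo lcm(m_i) when all pairwise compatibility conditions hold.
Pairwise compatibility: gcd(m_i, m_j) must divide a_i - a_j for every pair.
Merge one congruence at a time:
  Start: x ≡ 2 (mod 8).
  Combine with x ≡ 0 (mod 15): gcd(8, 15) = 1; 0 - 2 = -2, which IS divisible by 1, so compatible.
    Write x = 2 + 8·t and substitute into x ≡ 0 (mod 15): 8·t ≡ 0 − 2 = -2 (mod 15).
    Reduce coefficients mod 15: 8·t ≡ 13 (mod 15).
    The inverse of 8 mod 15 is 2 (since 8·2 = 16 = 1·15 + 1), so t ≡ 2·13 = 26 ≡ 11 (mod 15).
    Then x = 2 + 8·11 = 90, valid modulo lcm(8, 15) = 120: x ≡ 90 (mod 120).
  Combine with x ≡ 2 (mod 14): gcd(120, 14) = 2; 2 - 90 = -88, which IS divisible by 2, so compatible.
    Write x = 90 + 120·t and substitute into x ≡ 2 (mod 14): 120·t ≡ 2 − 90 = -88 (mod 14).
    Divide the congruence (and modulus) by g = 2: 60·t ≡ -44 (mod 7).
    Reduce coefficients mod 7: 4·t ≡ 5 (mod 7).
    The inverse of 4 mod 7 is 2 (since 4·2 = 8 = 1·7 + 1), so t ≡ 2·5 = 10 ≡ 3 (mod 7).
    Then x = 90 + 120·3 = 450, valid modulo lcm(120, 14) = 840: x ≡ 450 (mod 840).
Verify: 450 mod 8 = 2, 450 mod 15 = 0, 450 mod 14 = 2.

x ≡ 450 (mod 840).


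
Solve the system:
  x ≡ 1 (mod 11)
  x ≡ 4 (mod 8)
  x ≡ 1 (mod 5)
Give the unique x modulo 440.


Moduli 11, 8, 5 are pairwise coprime; by CRT there is a unique solution modulo M = 11 · 8 · 5 = 440.
Solve pairwise, accumulating the modulus:
  Start with x ≡ 1 (mod 11).
  Combine with x ≡ 4 (mod 8): since gcd(11, 8) = 1, we get a unique residue mod 88.
    Write x = 1 + 11·t and substitute into x ≡ 4 (mod 8): 11·t ≡ 4 − 1 = 3 (mod 8).
    Reduce coefficients mod 8: 3·t ≡ 3 (mod 8).
    The inverse of 3 mod 8 is 3 (since 3·3 = 9 = 1·8 + 1), so t ≡ 3·3 = 9 ≡ 1 (mod 8).
    Then x = 1 + 11·1 = 12, valid modulo lcm(11, 8) = 88: x ≡ 12 (mod 88).
  Combine with x ≡ 1 (mod 5): since gcd(88, 5) = 1, we get a unique residue mod 440.
    Write x = 12 + 88·t and substitute into x ≡ 1 (mod 5): 88·t ≡ 1 − 12 = -11 (mod 5).
    Reduce coefficients mod 5: 3·t ≡ 4 (mod 5).
    The inverse of 3 mod 5 is 2 (since 3·2 = 6 = 1·5 + 1), so t ≡ 2·4 = 8 ≡ 3 (mod 5).
    Then x = 12 + 88·3 = 276, valid modulo lcm(88, 5) = 440: x ≡ 276 (mod 440).
Verify: 276 mod 11 = 1 ✓, 276 mod 8 = 4 ✓, 276 mod 5 = 1 ✓.

x ≡ 276 (mod 440).


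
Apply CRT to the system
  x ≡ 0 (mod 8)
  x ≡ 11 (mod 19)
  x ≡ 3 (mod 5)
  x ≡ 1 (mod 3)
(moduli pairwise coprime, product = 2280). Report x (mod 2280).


Product of moduli M = 8 · 19 · 5 · 3 = 2280.
Merge one congruence at a time:
  Start: x ≡ 0 (mod 8).
  Combine with x ≡ 11 (mod 19); new modulus lcm = 152.
    Write x = 0 + 8·t and substitute into x ≡ 11 (mod 19): 8·t ≡ 11 − 0 = 11 (mod 19).
    The inverse of 8 mod 19 is 12 (since 8·12 = 96 = 5·19 + 1), so t ≡ 12·11 = 132 ≡ 18 (mod 19).
    Then x = 0 + 8·18 = 144, valid modulo lcm(8, 19) = 152: x ≡ 144 (mod 152).
  Combine with x ≡ 3 (mod 5); new modulus lcm = 760.
    Write x = 144 + 152·t and substitute into x ≡ 3 (mod 5): 152·t ≡ 3 − 144 = -141 (mod 5).
    Reduce coefficients mod 5: 2·t ≡ 4 (mod 5).
    The inverse of 2 mod 5 is 3 (since 2·3 = 6 = 1·5 + 1), so t ≡ 3·4 = 12 ≡ 2 (mod 5).
    Then x = 144 + 152·2 = 448, valid modulo lcm(152, 5) = 760: x ≡ 448 (mod 760).
  Combine with x ≡ 1 (mod 3); new modulus lcm = 2280.
    Write x = 448 + 760·t and substitute into x ≡ 1 (mod 3): 760·t ≡ 1 − 448 = -447 (mod 3).
    Reduce coefficients mod 3: 1·t ≡ 0 (mod 3).
    So t ≡ 0 (mod 3).
    Then x = 448 + 760·0 = 448, valid modulo lcm(760, 3) = 2280: x ≡ 448 (mod 2280).
Verify against each original: 448 mod 8 = 0, 448 mod 19 = 11, 448 mod 5 = 3, 448 mod 3 = 1.

x ≡ 448 (mod 2280).


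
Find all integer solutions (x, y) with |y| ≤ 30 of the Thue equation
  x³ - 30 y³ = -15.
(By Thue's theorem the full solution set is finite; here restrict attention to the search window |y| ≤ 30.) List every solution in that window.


The equation is x³ - 30y³ = -15. For fixed y, x³ = 30·y³ − 15, so a solution requires the RHS to be a perfect cube.
Strategy: iterate y from -30 to 30, compute RHS = 30·y³ − 15, and check whether it is a (positive or negative) perfect cube.
Check small values of y:
  y = 0: RHS = -15 is not a perfect cube.
  y = 1: RHS = 15 is not a perfect cube.
  y = -1: RHS = -45 is not a perfect cube.
  y = 2: RHS = 225 is not a perfect cube.
  y = -2: RHS = -255 is not a perfect cube.
  y = 3: RHS = 795 is not a perfect cube.
  y = -3: RHS = -825 is not a perfect cube.
Continuing the search up to |y| = 30 finds no solutions either.
No (x, y) in the scanned range satisfies the equation.

No integer solutions with |y| ≤ 30.


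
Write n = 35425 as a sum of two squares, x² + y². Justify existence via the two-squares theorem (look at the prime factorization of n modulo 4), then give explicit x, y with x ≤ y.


Step 1: Factor n = 35425 = 5^2 · 13 · 109.
Step 2: Check the mod-4 condition on each prime factor: 5 ≡ 1 (mod 4), exponent 2; 13 ≡ 1 (mod 4), exponent 1; 109 ≡ 1 (mod 4), exponent 1.
All primes ≡ 3 (mod 4) appear to even exponent (or don't appear), so by the two-squares theorem n IS expressible as a sum of two squares.
Step 3: Build a representation. Group n = k² · m with k = 5 and m = 13 · 109 = 1417 (a product of primes ≡ 1 (mod 4)); a representation of m scales to one of n via (k·x)² + (k·y)² = k²(x² + y²). Each prime p ≡ 1 (mod 4) is itself a sum of two squares; find a² by testing p − a² for a perfect square:
  13: 13 − 1² = 12, 13 − 2² = 9 = 3² ⇒ 13 = 2² + 3².
  109: 109 − 1² = 108, 109 − 2² = 105, 109 − 3² = 100 = 10² ⇒ 109 = 3² + 10².
  Combine using the Brahmagupta–Fibonacci identity (a² + b²)(c² + d²) = (ac − bd)² + (ad + bc)² = (ac + bd)² + (ad − bc)²:
  13 · 109 = 1417: from (2² + 3²)(3² + 10²), take (2·3 − 3·10, 2·10 + 3·3) = (6 − 30, 20 + 9) = (-24, 29); dropping signs (only squares matter) gives (24, 29); check 24² + 29² = 576 + 841 = 1417 ✓.
  Scale by k = 5: (5·24, 5·29) = (120, 145).
Step 4: Order so x ≤ y and verify: 120² + 145² = 14400 + 21025 = 35425 = n. ✓

n = 35425 = 120² + 145² (one valid representation with x ≤ y).


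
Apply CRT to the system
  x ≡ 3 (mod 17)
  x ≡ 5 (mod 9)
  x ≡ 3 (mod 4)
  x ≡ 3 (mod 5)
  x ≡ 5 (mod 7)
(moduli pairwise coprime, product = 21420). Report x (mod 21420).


Product of moduli M = 17 · 9 · 4 · 5 · 7 = 21420.
Merge one congruence at a time:
  Start: x ≡ 3 (mod 17).
  Combine with x ≡ 5 (mod 9); new modulus lcm = 153.
    Write x = 3 + 17·t and substitute into x ≡ 5 (mod 9): 17·t ≡ 5 − 3 = 2 (mod 9).
    Reduce coefficients mod 9: 8·t ≡ 2 (mod 9).
    The inverse of 8 mod 9 is 8 (since 8·8 = 64 = 7·9 + 1), so t ≡ 8·2 = 16 ≡ 7 (mod 9).
    Then x = 3 + 17·7 = 122, valid modulo lcm(17, 9) = 153: x ≡ 122 (mod 153).
  Combine with x ≡ 3 (mod 4); new modulus lcm = 612.
    Write x = 122 + 153·t and substitute into x ≡ 3 (mod 4): 153·t ≡ 3 − 122 = -119 (mod 4).
    Reduce coefficients mod 4: 1·t ≡ 1 (mod 4).
    So t ≡ 1 (mod 4).
    Then x = 122 + 153·1 = 275, valid modulo lcm(153, 4) = 612: x ≡ 275 (mod 612).
  Combine with x ≡ 3 (mod 5); new modulus lcm = 3060.
    Write x = 275 + 612·t and substitute into x ≡ 3 (mod 5): 612·t ≡ 3 − 275 = -272 (mod 5).
    Reduce coefficients mod 5: 2·t ≡ 3 (mod 5).
    The inverse of 2 mod 5 is 3 (since 2·3 = 6 = 1·5 + 1), so t ≡ 3·3 = 9 ≡ 4 (mod 5).
    Then x = 275 + 612·4 = 2723, valid modulo lcm(612, 5) = 3060: x ≡ 2723 (mod 3060).
  Combine with x ≡ 5 (mod 7); new modulus lcm = 21420.
    Write x = 2723 + 3060·t and substitute into x ≡ 5 (mod 7): 3060·t ≡ 5 − 2723 = -2718 (mod 7).
    Reduce coefficients mod 7: 1·t ≡ 5 (mod 7).
    So t ≡ 5 (mod 7).
    Then x = 2723 + 3060·5 = 18023, valid modulo lcm(3060, 7) = 21420: x ≡ 18023 (mod 21420).
Verify against each original: 18023 mod 17 = 3, 18023 mod 9 = 5, 18023 mod 4 = 3, 18023 mod 5 = 3, 18023 mod 7 = 5.

x ≡ 18023 (mod 21420).


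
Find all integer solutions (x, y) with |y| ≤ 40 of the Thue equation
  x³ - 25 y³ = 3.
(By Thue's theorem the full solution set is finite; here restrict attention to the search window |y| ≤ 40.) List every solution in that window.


The equation is x³ - 25y³ = 3. For fixed y, x³ = 25·y³ + 3, so a solution requires the RHS to be a perfect cube.
Strategy: iterate y from -40 to 40, compute RHS = 25·y³ + 3, and check whether it is a (positive or negative) perfect cube.
Check small values of y:
  y = 0: RHS = 3 is not a perfect cube.
  y = 1: RHS = 28 is not a perfect cube.
  y = -1: RHS = -22 is not a perfect cube.
  y = 2: RHS = 203 is not a perfect cube.
  y = -2: RHS = -197 is not a perfect cube.
  y = 3: RHS = 678 is not a perfect cube.
  y = -3: RHS = -672 is not a perfect cube.
Continuing the search up to |y| = 40 finds no solutions either.
No (x, y) in the scanned range satisfies the equation.

No integer solutions with |y| ≤ 40.


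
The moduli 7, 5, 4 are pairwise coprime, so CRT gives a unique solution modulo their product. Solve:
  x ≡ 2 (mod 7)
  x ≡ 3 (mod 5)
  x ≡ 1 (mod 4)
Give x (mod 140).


Moduli 7, 5, 4 are pairwise coprime; by CRT there is a unique solution modulo M = 7 · 5 · 4 = 140.
Solve pairwise, accumulating the modulus:
  Start with x ≡ 2 (mod 7).
  Combine with x ≡ 3 (mod 5): since gcd(7, 5) = 1, we get a unique residue mod 35.
    Write x = 2 + 7·t and substitute into x ≡ 3 (mod 5): 7·t ≡ 3 − 2 = 1 (mod 5).
    Reduce coefficients mod 5: 2·t ≡ 1 (mod 5).
    The inverse of 2 mod 5 is 3 (since 2·3 = 6 = 1·5 + 1), so t ≡ 3·1 = 3 ≡ 3 (mod 5).
    Then x = 2 + 7·3 = 23, valid modulo lcm(7, 5) = 35: x ≡ 23 (mod 35).
  Combine with x ≡ 1 (mod 4): since gcd(35, 4) = 1, we get a unique residue mod 140.
    Write x = 23 + 35·t and substitute into x ≡ 1 (mod 4): 35·t ≡ 1 − 23 = -22 (mod 4).
    Reduce coefficients mod 4: 3·t ≡ 2 (mod 4).
    The inverse of 3 mod 4 is 3 (since 3·3 = 9 = 2·4 + 1), so t ≡ 3·2 = 6 ≡ 2 (mod 4).
    Then x = 23 + 35·2 = 93, valid modulo lcm(35, 4) = 140: x ≡ 93 (mod 140).
Verify: 93 mod 7 = 2 ✓, 93 mod 5 = 3 ✓, 93 mod 4 = 1 ✓.

x ≡ 93 (mod 140).


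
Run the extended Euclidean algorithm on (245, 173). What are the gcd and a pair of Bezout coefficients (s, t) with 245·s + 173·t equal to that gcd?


Euclidean algorithm on (245, 173) — divide until remainder is 0:
  245 = 1 · 173 + 72
  173 = 2 · 72 + 29
  72 = 2 · 29 + 14
  29 = 2 · 14 + 1
  14 = 14 · 1 + 0
gcd(245, 173) = 1.
Track Bezout coefficients alongside the remainders: start with r₀ = 245 = a·1 + b·0 (s = 1, t = 0) and r₁ = 173 = a·0 + b·1 (s = 0, t = 1); each new remainder r_{k+1} = r_{k-1} − q_k·r_k inherits s_{k+1} = s_{k-1} − q_k·s_k, t_{k+1} = t_{k-1} − q_k·t_k, so r_k = a·s_k + b·t_k at every step:
  q = 1: r = 72, s = 1 − 1·0 = 1, t = 0 − 1·1 = -1  (check: 245·1 + 173·(-1) = 72)
  q = 2: r = 29, s = 0 − 2·1 = -2, t = 1 − 2·(-1) = 3  (check: 245·(-2) + 173·3 = 29)
  q = 2: r = 14, s = 1 − 2·(-2) = 5, t = -1 − 2·3 = -7  (check: 245·5 + 173·(-7) = 14)
  q = 2: r = 1, s = -2 − 2·5 = -12, t = 3 − 2·(-7) = 17  (check: 245·(-12) + 173·17 = 1)
The row with r = 1 (the gcd) gives the Bezout coefficients s = -12, t = 17.
Result: 245 · (-12) + 173 · (17) = 1.

gcd(245, 173) = 1; s = -12, t = 17 (check: 245·(-12) + 173·17 = 1).


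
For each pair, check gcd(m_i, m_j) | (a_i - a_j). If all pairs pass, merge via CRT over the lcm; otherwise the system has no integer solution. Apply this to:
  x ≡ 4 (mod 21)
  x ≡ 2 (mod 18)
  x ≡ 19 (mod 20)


Moduli 21, 18, 20 are not pairwise coprime, so CRT works modulo lcm(m_i) when all pairwise compatibility conditions hold.
Pairwise compatibility: gcd(m_i, m_j) must divide a_i - a_j for every pair.
Merge one congruence at a time:
  Start: x ≡ 4 (mod 21).
  Combine with x ≡ 2 (mod 18): gcd(21, 18) = 3, and 2 - 4 = -2 is NOT divisible by 3.
    ⇒ system is inconsistent (no integer solution).

No solution (the system is inconsistent).


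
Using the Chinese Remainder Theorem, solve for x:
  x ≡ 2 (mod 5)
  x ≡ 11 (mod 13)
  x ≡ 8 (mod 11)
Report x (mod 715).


Moduli 5, 13, 11 are pairwise coprime; by CRT there is a unique solution modulo M = 5 · 13 · 11 = 715.
Solve pairwise, accumulating the modulus:
  Start with x ≡ 2 (mod 5).
  Combine with x ≡ 11 (mod 13): since gcd(5, 13) = 1, we get a unique residue mod 65.
    Write x = 2 + 5·t and substitute into x ≡ 11 (mod 13): 5·t ≡ 11 − 2 = 9 (mod 13).
    The inverse of 5 mod 13 is 8 (since 5·8 = 40 = 3·13 + 1), so t ≡ 8·9 = 72 ≡ 7 (mod 13).
    Then x = 2 + 5·7 = 37, valid modulo lcm(5, 13) = 65: x ≡ 37 (mod 65).
  Combine with x ≡ 8 (mod 11): since gcd(65, 11) = 1, we get a unique residue mod 715.
    Write x = 37 + 65·t and substitute into x ≡ 8 (mod 11): 65·t ≡ 8 − 37 = -29 (mod 11).
    Reduce coefficients mod 11: 10·t ≡ 4 (mod 11).
    The inverse of 10 mod 11 is 10 (since 10·10 = 100 = 9·11 + 1), so t ≡ 10·4 = 40 ≡ 7 (mod 11).
    Then x = 37 + 65·7 = 492, valid modulo lcm(65, 11) = 715: x ≡ 492 (mod 715).
Verify: 492 mod 5 = 2 ✓, 492 mod 13 = 11 ✓, 492 mod 11 = 8 ✓.

x ≡ 492 (mod 715).


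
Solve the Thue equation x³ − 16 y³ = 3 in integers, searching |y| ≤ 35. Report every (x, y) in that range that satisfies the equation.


The equation is x³ - 16y³ = 3. For fixed y, x³ = 16·y³ + 3, so a solution requires the RHS to be a perfect cube.
Strategy: iterate y from -35 to 35, compute RHS = 16·y³ + 3, and check whether it is a (positive or negative) perfect cube.
Check small values of y:
  y = 0: RHS = 3 is not a perfect cube.
  y = 1: RHS = 19 is not a perfect cube.
  y = -1: RHS = -13 is not a perfect cube.
  y = 2: RHS = 131 is not a perfect cube.
  y = -2: RHS = -125 = (-5)³ ⇒ x = -5 works.
  y = 3: RHS = 435 is not a perfect cube.
  y = -3: RHS = -429 is not a perfect cube.
Continuing the search up to |y| = 35 finds no further solutions beyond those listed.
Collected solutions: (-5, -2).

Solutions (with |y| ≤ 35): (-5, -2).


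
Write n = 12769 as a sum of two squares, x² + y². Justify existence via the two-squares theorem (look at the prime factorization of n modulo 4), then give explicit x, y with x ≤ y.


Step 1: Factor n = 12769 = 113^2.
Step 2: Check the mod-4 condition on each prime factor: 113 ≡ 1 (mod 4), exponent 2.
All primes ≡ 3 (mod 4) appear to even exponent (or don't appear), so by the two-squares theorem n IS expressible as a sum of two squares.
Step 3: Build a representation. Here n = 113 · 113 is a product of primes ≡ 1 (mod 4). Each prime p ≡ 1 (mod 4) is itself a sum of two squares; find a² by testing p − a² for a perfect square:
  113: 113 − 1² = 112, 113 − 2² = 109, 113 − 3² = 104, 113 − 4² = 97, 113 − 5² = 88, 113 − 6² = 77, 113 − 7² = 64 = 8² ⇒ 113 = 7² + 8².
  Combine using the Brahmagupta–Fibonacci identity (a² + b²)(c² + d²) = (ac − bd)² + (ad + bc)² = (ac + bd)² + (ad − bc)²:
  113 · 113 = 12769: from (7² + 8²)(7² + 8²), take (7·7 − 8·8, 7·8 + 8·7) = (49 − 64, 56 + 56) = (-15, 112); dropping signs (only squares matter) gives (15, 112); check 15² + 112² = 225 + 12544 = 12769 ✓.
Step 4: Order so x ≤ y and verify: 15² + 112² = 225 + 12544 = 12769 = n. ✓

n = 12769 = 15² + 112² (one valid representation with x ≤ y).


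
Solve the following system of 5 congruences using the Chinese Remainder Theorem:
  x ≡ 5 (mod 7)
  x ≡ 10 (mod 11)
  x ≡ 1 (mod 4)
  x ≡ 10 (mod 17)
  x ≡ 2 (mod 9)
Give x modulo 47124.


Product of moduli M = 7 · 11 · 4 · 17 · 9 = 47124.
Merge one congruence at a time:
  Start: x ≡ 5 (mod 7).
  Combine with x ≡ 10 (mod 11); new modulus lcm = 77.
    Write x = 5 + 7·t and substitute into x ≡ 10 (mod 11): 7·t ≡ 10 − 5 = 5 (mod 11).
    The inverse of 7 mod 11 is 8 (since 7·8 = 56 = 5·11 + 1), so t ≡ 8·5 = 40 ≡ 7 (mod 11).
    Then x = 5 + 7·7 = 54, valid modulo lcm(7, 11) = 77: x ≡ 54 (mod 77).
  Combine with x ≡ 1 (mod 4); new modulus lcm = 308.
    Write x = 54 + 77·t and substitute into x ≡ 1 (mod 4): 77·t ≡ 1 − 54 = -53 (mod 4).
    Reduce coefficients mod 4: 1·t ≡ 3 (mod 4).
    So t ≡ 3 (mod 4).
    Then x = 54 + 77·3 = 285, valid modulo lcm(77, 4) = 308: x ≡ 285 (mod 308).
  Combine with x ≡ 10 (mod 17); new modulus lcm = 5236.
    Write x = 285 + 308·t and substitute into x ≡ 10 (mod 17): 308·t ≡ 10 − 285 = -275 (mod 17).
    Reduce coefficients mod 17: 2·t ≡ 14 (mod 17).
    The inverse of 2 mod 17 is 9 (since 2·9 = 18 = 1·17 + 1), so t ≡ 9·14 = 126 ≡ 7 (mod 17).
    Then x = 285 + 308·7 = 2441, valid modulo lcm(308, 17) = 5236: x ≡ 2441 (mod 5236).
  Combine with x ≡ 2 (mod 9); new modulus lcm = 47124.
    Write x = 2441 + 5236·t and substitute into x ≡ 2 (mod 9): 5236·t ≡ 2 − 2441 = -2439 (mod 9).
    Reduce coefficients mod 9: 7·t ≡ 0 (mod 9).
    The inverse of 7 mod 9 is 4 (since 7·4 = 28 = 3·9 + 1), so t ≡ 4·0 = 0 ≡ 0 (mod 9).
    Then x = 2441 + 5236·0 = 2441, valid modulo lcm(5236, 9) = 47124: x ≡ 2441 (mod 47124).
Verify against each original: 2441 mod 7 = 5, 2441 mod 11 = 10, 2441 mod 4 = 1, 2441 mod 17 = 10, 2441 mod 9 = 2.

x ≡ 2441 (mod 47124).


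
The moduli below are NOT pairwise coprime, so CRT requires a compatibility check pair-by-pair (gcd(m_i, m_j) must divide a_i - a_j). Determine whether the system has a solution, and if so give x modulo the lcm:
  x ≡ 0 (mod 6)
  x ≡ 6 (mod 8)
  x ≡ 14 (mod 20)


Moduli 6, 8, 20 are not pairwise coprime, so CRT works modulo lcm(m_i) when all pairwise compatibility conditions hold.
Pairwise compatibility: gcd(m_i, m_j) must divide a_i - a_j for every pair.
Merge one congruence at a time:
  Start: x ≡ 0 (mod 6).
  Combine with x ≡ 6 (mod 8): gcd(6, 8) = 2; 6 - 0 = 6, which IS divisible by 2, so compatible.
    Write x = 0 + 6·t and substitute into x ≡ 6 (mod 8): 6·t ≡ 6 − 0 = 6 (mod 8).
    Divide the congruence (and modulus) by g = 2: 3·t ≡ 3 (mod 4).
    The inverse of 3 mod 4 is 3 (since 3·3 = 9 = 2·4 + 1), so t ≡ 3·3 = 9 ≡ 1 (mod 4).
    Then x = 0 + 6·1 = 6, valid modulo lcm(6, 8) = 24: x ≡ 6 (mod 24).
  Combine with x ≡ 14 (mod 20): gcd(24, 20) = 4; 14 - 6 = 8, which IS divisible by 4, so compatible.
    Write x = 6 + 24·t and substitute into x ≡ 14 (mod 20): 24·t ≡ 14 − 6 = 8 (mod 20).
    Divide the congruence (and modulus) by g = 4: 6·t ≡ 2 (mod 5).
    Reduce coefficients mod 5: 1·t ≡ 2 (mod 5).
    So t ≡ 2 (mod 5).
    Then x = 6 + 24·2 = 54, valid modulo lcm(24, 20) = 120: x ≡ 54 (mod 120).
Verify: 54 mod 6 = 0, 54 mod 8 = 6, 54 mod 20 = 14.

x ≡ 54 (mod 120).


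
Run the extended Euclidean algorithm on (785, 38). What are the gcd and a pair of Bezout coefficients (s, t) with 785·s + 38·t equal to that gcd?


Euclidean algorithm on (785, 38) — divide until remainder is 0:
  785 = 20 · 38 + 25
  38 = 1 · 25 + 13
  25 = 1 · 13 + 12
  13 = 1 · 12 + 1
  12 = 12 · 1 + 0
gcd(785, 38) = 1.
Track Bezout coefficients alongside the remainders: start with r₀ = 785 = a·1 + b·0 (s = 1, t = 0) and r₁ = 38 = a·0 + b·1 (s = 0, t = 1); each new remainder r_{k+1} = r_{k-1} − q_k·r_k inherits s_{k+1} = s_{k-1} − q_k·s_k, t_{k+1} = t_{k-1} − q_k·t_k, so r_k = a·s_k + b·t_k at every step:
  q = 20: r = 25, s = 1 − 20·0 = 1, t = 0 − 20·1 = -20  (check: 785·1 + 38·(-20) = 25)
  q = 1: r = 13, s = 0 − 1·1 = -1, t = 1 − 1·(-20) = 21  (check: 785·(-1) + 38·21 = 13)
  q = 1: r = 12, s = 1 − 1·(-1) = 2, t = -20 − 1·21 = -41  (check: 785·2 + 38·(-41) = 12)
  q = 1: r = 1, s = -1 − 1·2 = -3, t = 21 − 1·(-41) = 62  (check: 785·(-3) + 38·62 = 1)
The row with r = 1 (the gcd) gives the Bezout coefficients s = -3, t = 62.
Result: 785 · (-3) + 38 · (62) = 1.

gcd(785, 38) = 1; s = -3, t = 62 (check: 785·(-3) + 38·62 = 1).


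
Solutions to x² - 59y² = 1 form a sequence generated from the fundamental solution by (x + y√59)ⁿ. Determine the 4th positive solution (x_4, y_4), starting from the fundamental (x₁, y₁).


Step 1: Find the fundamental solution (x₁, y₁) of x² - 59y² = 1.
  Expand √59 as a continued fraction. a₀ = ⌊√59⌋ = 7; iterate m_{k+1} = d_k·a_k − m_k, d_{k+1} = (59 − m_{k+1}²)/d_k, a_{k+1} = ⌊(a₀ + m_{k+1})/d_{k+1}⌋ (starting m₀ = 0, d₀ = 1), with convergents p_k = a_k·p_{k-1} + p_{k-2}, q_k = a_k·q_{k-1} + q_{k-2} (p₋₁ = 1, q₋₁ = 0):
  k = 0: a₀ = 7; p₀/q₀ = 7/1; p₀² − 59·q₀² = 49 − 59 = -10.
  k = 1: m = 7, d = 10, a = ⌊(7 + 7)/10⌋ = 1; p/q = (1·7 + 1)/(1·1 + 0) = 8/1; p² − 59·q² = 64 − 59 = 5.
  k = 2: m = 3, d = 5, a = ⌊(7 + 3)/5⌋ = 2; p/q = (2·8 + 7)/(2·1 + 1) = 23/3; p² − 59·q² = 529 − 531 = -2.
  k = 3: m = 7, d = 2, a = ⌊(7 + 7)/2⌋ = 7; p/q = (7·23 + 8)/(7·3 + 1) = 169/22; p² − 59·q² = 28561 − 28556 = 5.
  k = 4: m = 7, d = 5, a = ⌊(7 + 7)/5⌋ = 2; p/q = (2·169 + 23)/(2·22 + 3) = 361/47; p² − 59·q² = 130321 − 130331 = -10.
  k = 5: m = 3, d = 10, a = ⌊(7 + 3)/10⌋ = 1; p/q = (1·361 + 169)/(1·47 + 22) = 530/69; p² − 59·q² = 280900 − 280899 = 1.
  The first convergent with p² − 59·q² = 1 gives the fundamental solution (x₁, y₁) = (530, 69).
Step 2: Apply the recurrence (x_{n+1}, y_{n+1}) = (x₁x_n + 59y₁y_n, x₁y_n + y₁x_n) repeatedly.
  From (x_1, y_1) = (530, 69): x_2 = 530·530 + 59·69·69 = 561799; y_2 = 530·69 + 69·530 = 73140.
  From (x_2, y_2) = (561799, 73140): x_3 = 530·561799 + 59·69·73140 = 595506410; y_3 = 530·73140 + 69·561799 = 77528331.
  From (x_3, y_3) = (595506410, 77528331): x_4 = 530·595506410 + 59·69·77528331 = 631236232801; y_4 = 530·77528331 + 69·595506410 = 82179957720.
Step 3: Verify x_4² - 59·y_4² = 398459181600798268305601 - 398459181600798268305600 = 1 (should be 1). ✓

(x_1, y_1) = (530, 69); (x_4, y_4) = (631236232801, 82179957720).


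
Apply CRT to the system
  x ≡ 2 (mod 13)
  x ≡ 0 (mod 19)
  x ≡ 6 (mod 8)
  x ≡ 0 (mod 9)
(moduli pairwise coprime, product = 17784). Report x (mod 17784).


Product of moduli M = 13 · 19 · 8 · 9 = 17784.
Merge one congruence at a time:
  Start: x ≡ 2 (mod 13).
  Combine with x ≡ 0 (mod 19); new modulus lcm = 247.
    Write x = 2 + 13·t and substitute into x ≡ 0 (mod 19): 13·t ≡ 0 − 2 = -2 (mod 19).
    Reduce coefficients mod 19: 13·t ≡ 17 (mod 19).
    The inverse of 13 mod 19 is 3 (since 13·3 = 39 = 2·19 + 1), so t ≡ 3·17 = 51 ≡ 13 (mod 19).
    Then x = 2 + 13·13 = 171, valid modulo lcm(13, 19) = 247: x ≡ 171 (mod 247).
  Combine with x ≡ 6 (mod 8); new modulus lcm = 1976.
    Write x = 171 + 247·t and substitute into x ≡ 6 (mod 8): 247·t ≡ 6 − 171 = -165 (mod 8).
    Reduce coefficients mod 8: 7·t ≡ 3 (mod 8).
    The inverse of 7 mod 8 is 7 (since 7·7 = 49 = 6·8 + 1), so t ≡ 7·3 = 21 ≡ 5 (mod 8).
    Then x = 171 + 247·5 = 1406, valid modulo lcm(247, 8) = 1976: x ≡ 1406 (mod 1976).
  Combine with x ≡ 0 (mod 9); new modulus lcm = 17784.
    Write x = 1406 + 1976·t and substitute into x ≡ 0 (mod 9): 1976·t ≡ 0 − 1406 = -1406 (mod 9).
    Reduce coefficients mod 9: 5·t ≡ 7 (mod 9).
    The inverse of 5 mod 9 is 2 (since 5·2 = 10 = 1·9 + 1), so t ≡ 2·7 = 14 ≡ 5 (mod 9).
    Then x = 1406 + 1976·5 = 11286, valid modulo lcm(1976, 9) = 17784: x ≡ 11286 (mod 17784).
Verify against each original: 11286 mod 13 = 2, 11286 mod 19 = 0, 11286 mod 8 = 6, 11286 mod 9 = 0.

x ≡ 11286 (mod 17784).


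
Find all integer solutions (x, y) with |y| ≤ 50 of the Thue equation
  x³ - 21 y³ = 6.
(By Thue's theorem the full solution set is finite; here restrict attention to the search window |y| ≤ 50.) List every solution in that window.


The equation is x³ - 21y³ = 6. For fixed y, x³ = 21·y³ + 6, so a solution requires the RHS to be a perfect cube.
Strategy: iterate y from -50 to 50, compute RHS = 21·y³ + 6, and check whether it is a (positive or negative) perfect cube.
Check small values of y:
  y = 0: RHS = 6 is not a perfect cube.
  y = 1: RHS = 27 = (3)³ ⇒ x = 3 works.
  y = -1: RHS = -15 is not a perfect cube.
  y = 2: RHS = 174 is not a perfect cube.
  y = -2: RHS = -162 is not a perfect cube.
  y = 3: RHS = 573 is not a perfect cube.
  y = -3: RHS = -561 is not a perfect cube.
Continuing the search up to |y| = 50 finds no further solutions beyond those listed.
Collected solutions: (3, 1).

Solutions (with |y| ≤ 50): (3, 1).


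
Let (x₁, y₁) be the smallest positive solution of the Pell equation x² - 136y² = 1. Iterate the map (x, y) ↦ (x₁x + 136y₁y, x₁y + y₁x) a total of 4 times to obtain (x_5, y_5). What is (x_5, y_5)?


Step 1: Find the fundamental solution (x₁, y₁) of x² - 136y² = 1.
  Expand √136 as a continued fraction. a₀ = ⌊√136⌋ = 11; iterate m_{k+1} = d_k·a_k − m_k, d_{k+1} = (136 − m_{k+1}²)/d_k, a_{k+1} = ⌊(a₀ + m_{k+1})/d_{k+1}⌋ (starting m₀ = 0, d₀ = 1), with convergents p_k = a_k·p_{k-1} + p_{k-2}, q_k = a_k·q_{k-1} + q_{k-2} (p₋₁ = 1, q₋₁ = 0):
  k = 0: a₀ = 11; p₀/q₀ = 11/1; p₀² − 136·q₀² = 121 − 136 = -15.
  k = 1: m = 11, d = 15, a = ⌊(11 + 11)/15⌋ = 1; p/q = (1·11 + 1)/(1·1 + 0) = 12/1; p² − 136·q² = 144 − 136 = 8.
  k = 2: m = 4, d = 8, a = ⌊(11 + 4)/8⌋ = 1; p/q = (1·12 + 11)/(1·1 + 1) = 23/2; p² − 136·q² = 529 − 544 = -15.
  k = 3: m = 4, d = 15, a = ⌊(11 + 4)/15⌋ = 1; p/q = (1·23 + 12)/(1·2 + 1) = 35/3; p² − 136·q² = 1225 − 1224 = 1.
  The first convergent with p² − 136·q² = 1 gives the fundamental solution (x₁, y₁) = (35, 3).
Step 2: Apply the recurrence (x_{n+1}, y_{n+1}) = (x₁x_n + 136y₁y_n, x₁y_n + y₁x_n) repeatedly.
  From (x_1, y_1) = (35, 3): x_2 = 35·35 + 136·3·3 = 2449; y_2 = 35·3 + 3·35 = 210.
  From (x_2, y_2) = (2449, 210): x_3 = 35·2449 + 136·3·210 = 171395; y_3 = 35·210 + 3·2449 = 14697.
  From (x_3, y_3) = (171395, 14697): x_4 = 35·171395 + 136·3·14697 = 11995201; y_4 = 35·14697 + 3·171395 = 1028580.
  From (x_4, y_4) = (11995201, 1028580): x_5 = 35·11995201 + 136·3·1028580 = 839492675; y_5 = 35·1028580 + 3·11995201 = 71985903.
Step 3: Verify x_5² - 136·y_5² = 704747951378655625 - 704747951378655624 = 1 (should be 1). ✓

(x_1, y_1) = (35, 3); (x_5, y_5) = (839492675, 71985903).


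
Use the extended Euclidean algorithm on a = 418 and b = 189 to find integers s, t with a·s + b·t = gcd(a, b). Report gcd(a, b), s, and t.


Euclidean algorithm on (418, 189) — divide until remainder is 0:
  418 = 2 · 189 + 40
  189 = 4 · 40 + 29
  40 = 1 · 29 + 11
  29 = 2 · 11 + 7
  11 = 1 · 7 + 4
  7 = 1 · 4 + 3
  4 = 1 · 3 + 1
  3 = 3 · 1 + 0
gcd(418, 189) = 1.
Track Bezout coefficients alongside the remainders: start with r₀ = 418 = a·1 + b·0 (s = 1, t = 0) and r₁ = 189 = a·0 + b·1 (s = 0, t = 1); each new remainder r_{k+1} = r_{k-1} − q_k·r_k inherits s_{k+1} = s_{k-1} − q_k·s_k, t_{k+1} = t_{k-1} − q_k·t_k, so r_k = a·s_k + b·t_k at every step:
  q = 2: r = 40, s = 1 − 2·0 = 1, t = 0 − 2·1 = -2  (check: 418·1 + 189·(-2) = 40)
  q = 4: r = 29, s = 0 − 4·1 = -4, t = 1 − 4·(-2) = 9  (check: 418·(-4) + 189·9 = 29)
  q = 1: r = 11, s = 1 − 1·(-4) = 5, t = -2 − 1·9 = -11  (check: 418·5 + 189·(-11) = 11)
  q = 2: r = 7, s = -4 − 2·5 = -14, t = 9 − 2·(-11) = 31  (check: 418·(-14) + 189·31 = 7)
  q = 1: r = 4, s = 5 − 1·(-14) = 19, t = -11 − 1·31 = -42  (check: 418·19 + 189·(-42) = 4)
  q = 1: r = 3, s = -14 − 1·19 = -33, t = 31 − 1·(-42) = 73  (check: 418·(-33) + 189·73 = 3)
  q = 1: r = 1, s = 19 − 1·(-33) = 52, t = -42 − 1·73 = -115  (check: 418·52 + 189·(-115) = 1)
The row with r = 1 (the gcd) gives the Bezout coefficients s = 52, t = -115.
Result: 418 · (52) + 189 · (-115) = 1.

gcd(418, 189) = 1; s = 52, t = -115 (check: 418·52 + 189·(-115) = 1).


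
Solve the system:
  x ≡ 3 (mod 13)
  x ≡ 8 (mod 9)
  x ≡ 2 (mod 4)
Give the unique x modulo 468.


Moduli 13, 9, 4 are pairwise coprime; by CRT there is a unique solution modulo M = 13 · 9 · 4 = 468.
Solve pairwise, accumulating the modulus:
  Start with x ≡ 3 (mod 13).
  Combine with x ≡ 8 (mod 9): since gcd(13, 9) = 1, we get a unique residue mod 117.
    Write x = 3 + 13·t and substitute into x ≡ 8 (mod 9): 13·t ≡ 8 − 3 = 5 (mod 9).
    Reduce coefficients mod 9: 4·t ≡ 5 (mod 9).
    The inverse of 4 mod 9 is 7 (since 4·7 = 28 = 3·9 + 1), so t ≡ 7·5 = 35 ≡ 8 (mod 9).
    Then x = 3 + 13·8 = 107, valid modulo lcm(13, 9) = 117: x ≡ 107 (mod 117).
  Combine with x ≡ 2 (mod 4): since gcd(117, 4) = 1, we get a unique residue mod 468.
    Write x = 107 + 117·t and substitute into x ≡ 2 (mod 4): 117·t ≡ 2 − 107 = -105 (mod 4).
    Reduce coefficients mod 4: 1·t ≡ 3 (mod 4).
    So t ≡ 3 (mod 4).
    Then x = 107 + 117·3 = 458, valid modulo lcm(117, 4) = 468: x ≡ 458 (mod 468).
Verify: 458 mod 13 = 3 ✓, 458 mod 9 = 8 ✓, 458 mod 4 = 2 ✓.

x ≡ 458 (mod 468).


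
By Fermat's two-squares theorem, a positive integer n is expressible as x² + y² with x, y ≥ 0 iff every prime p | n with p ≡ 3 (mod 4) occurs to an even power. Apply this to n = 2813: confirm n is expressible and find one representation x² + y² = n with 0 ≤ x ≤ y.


Step 1: Factor n = 2813 = 29 · 97.
Step 2: Check the mod-4 condition on each prime factor: 29 ≡ 1 (mod 4), exponent 1; 97 ≡ 1 (mod 4), exponent 1.
All primes ≡ 3 (mod 4) appear to even exponent (or don't appear), so by the two-squares theorem n IS expressible as a sum of two squares.
Step 3: Build a representation. Here n = 29 · 97 is a product of primes ≡ 1 (mod 4). Each prime p ≡ 1 (mod 4) is itself a sum of two squares; find a² by testing p − a² for a perfect square:
  29: 29 − 1² = 28, 29 − 2² = 25 = 5² ⇒ 29 = 2² + 5².
  97: 97 − 1² = 96, 97 − 2² = 93, 97 − 3² = 88, 97 − 4² = 81 = 9² ⇒ 97 = 4² + 9².
  Combine using the Brahmagupta–Fibonacci identity (a² + b²)(c² + d²) = (ac − bd)² + (ad + bc)² = (ac + bd)² + (ad − bc)²:
  29 · 97 = 2813: from (2² + 5²)(4² + 9²), take (2·4 − 5·9, 2·9 + 5·4) = (8 − 45, 18 + 20) = (-37, 38); dropping signs (only squares matter) gives (37, 38); check 37² + 38² = 1369 + 1444 = 2813 ✓.
Step 4: Order so x ≤ y and verify: 37² + 38² = 1369 + 1444 = 2813 = n. ✓

n = 2813 = 37² + 38² (one valid representation with x ≤ y).


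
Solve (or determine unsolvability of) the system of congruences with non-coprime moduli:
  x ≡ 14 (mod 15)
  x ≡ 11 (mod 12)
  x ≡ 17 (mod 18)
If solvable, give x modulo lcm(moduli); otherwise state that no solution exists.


Moduli 15, 12, 18 are not pairwise coprime, so CRT works modulo lcm(m_i) when all pairwise compatibility conditions hold.
Pairwise compatibility: gcd(m_i, m_j) must divide a_i - a_j for every pair.
Merge one congruence at a time:
  Start: x ≡ 14 (mod 15).
  Combine with x ≡ 11 (mod 12): gcd(15, 12) = 3; 11 - 14 = -3, which IS divisible by 3, so compatible.
    Write x = 14 + 15·t and substitute into x ≡ 11 (mod 12): 15·t ≡ 11 − 14 = -3 (mod 12).
    Divide the congruence (and modulus) by g = 3: 5·t ≡ -1 (mod 4).
    Reduce coefficients mod 4: 1·t ≡ 3 (mod 4).
    So t ≡ 3 (mod 4).
    Then x = 14 + 15·3 = 59, valid modulo lcm(15, 12) = 60: x ≡ 59 (mod 60).
  Combine with x ≡ 17 (mod 18): gcd(60, 18) = 6; 17 - 59 = -42, which IS divisible by 6, so compatible.
    Write x = 59 + 60·t and substitute into x ≡ 17 (mod 18): 60·t ≡ 17 − 59 = -42 (mod 18).
    Divide the congruence (and modulus) by g = 6: 10·t ≡ -7 (mod 3).
    Reduce coefficients mod 3: 1·t ≡ 2 (mod 3).
    So t ≡ 2 (mod 3).
    Then x = 59 + 60·2 = 179, valid modulo lcm(60, 18) = 180: x ≡ 179 (mod 180).
Verify: 179 mod 15 = 14, 179 mod 12 = 11, 179 mod 18 = 17.

x ≡ 179 (mod 180).


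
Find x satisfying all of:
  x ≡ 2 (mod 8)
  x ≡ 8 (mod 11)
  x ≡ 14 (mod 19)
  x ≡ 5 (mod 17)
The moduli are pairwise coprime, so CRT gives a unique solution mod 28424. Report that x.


Product of moduli M = 8 · 11 · 19 · 17 = 28424.
Merge one congruence at a time:
  Start: x ≡ 2 (mod 8).
  Combine with x ≡ 8 (mod 11); new modulus lcm = 88.
    Write x = 2 + 8·t and substitute into x ≡ 8 (mod 11): 8·t ≡ 8 − 2 = 6 (mod 11).
    The inverse of 8 mod 11 is 7 (since 8·7 = 56 = 5·11 + 1), so t ≡ 7·6 = 42 ≡ 9 (mod 11).
    Then x = 2 + 8·9 = 74, valid modulo lcm(8, 11) = 88: x ≡ 74 (mod 88).
  Combine with x ≡ 14 (mod 19); new modulus lcm = 1672.
    Write x = 74 + 88·t and substitute into x ≡ 14 (mod 19): 88·t ≡ 14 − 74 = -60 (mod 19).
    Reduce coefficients mod 19: 12·t ≡ 16 (mod 19).
    The inverse of 12 mod 19 is 8 (since 12·8 = 96 = 5·19 + 1), so t ≡ 8·16 = 128 ≡ 14 (mod 19).
    Then x = 74 + 88·14 = 1306, valid modulo lcm(88, 19) = 1672: x ≡ 1306 (mod 1672).
  Combine with x ≡ 5 (mod 17); new modulus lcm = 28424.
    Write x = 1306 + 1672·t and substitute into x ≡ 5 (mod 17): 1672·t ≡ 5 − 1306 = -1301 (mod 17).
    Reduce coefficients mod 17: 6·t ≡ 8 (mod 17).
    The inverse of 6 mod 17 is 3 (since 6·3 = 18 = 1·17 + 1), so t ≡ 3·8 = 24 ≡ 7 (mod 17).
    Then x = 1306 + 1672·7 = 13010, valid modulo lcm(1672, 17) = 28424: x ≡ 13010 (mod 28424).
Verify against each original: 13010 mod 8 = 2, 13010 mod 11 = 8, 13010 mod 19 = 14, 13010 mod 17 = 5.

x ≡ 13010 (mod 28424).


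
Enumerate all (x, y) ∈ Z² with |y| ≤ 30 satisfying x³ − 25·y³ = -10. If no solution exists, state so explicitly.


The equation is x³ - 25y³ = -10. For fixed y, x³ = 25·y³ − 10, so a solution requires the RHS to be a perfect cube.
Strategy: iterate y from -30 to 30, compute RHS = 25·y³ − 10, and check whether it is a (positive or negative) perfect cube.
Check small values of y:
  y = 0: RHS = -10 is not a perfect cube.
  y = 1: RHS = 15 is not a perfect cube.
  y = -1: RHS = -35 is not a perfect cube.
  y = 2: RHS = 190 is not a perfect cube.
  y = -2: RHS = -210 is not a perfect cube.
  y = 3: RHS = 665 is not a perfect cube.
  y = -3: RHS = -685 is not a perfect cube.
Continuing the search up to |y| = 30 finds no solutions either.
No (x, y) in the scanned range satisfies the equation.

No integer solutions with |y| ≤ 30.


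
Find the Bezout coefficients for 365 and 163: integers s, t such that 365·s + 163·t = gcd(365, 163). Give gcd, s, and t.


Euclidean algorithm on (365, 163) — divide until remainder is 0:
  365 = 2 · 163 + 39
  163 = 4 · 39 + 7
  39 = 5 · 7 + 4
  7 = 1 · 4 + 3
  4 = 1 · 3 + 1
  3 = 3 · 1 + 0
gcd(365, 163) = 1.
Track Bezout coefficients alongside the remainders: start with r₀ = 365 = a·1 + b·0 (s = 1, t = 0) and r₁ = 163 = a·0 + b·1 (s = 0, t = 1); each new remainder r_{k+1} = r_{k-1} − q_k·r_k inherits s_{k+1} = s_{k-1} − q_k·s_k, t_{k+1} = t_{k-1} − q_k·t_k, so r_k = a·s_k + b·t_k at every step:
  q = 2: r = 39, s = 1 − 2·0 = 1, t = 0 − 2·1 = -2  (check: 365·1 + 163·(-2) = 39)
  q = 4: r = 7, s = 0 − 4·1 = -4, t = 1 − 4·(-2) = 9  (check: 365·(-4) + 163·9 = 7)
  q = 5: r = 4, s = 1 − 5·(-4) = 21, t = -2 − 5·9 = -47  (check: 365·21 + 163·(-47) = 4)
  q = 1: r = 3, s = -4 − 1·21 = -25, t = 9 − 1·(-47) = 56  (check: 365·(-25) + 163·56 = 3)
  q = 1: r = 1, s = 21 − 1·(-25) = 46, t = -47 − 1·56 = -103  (check: 365·46 + 163·(-103) = 1)
The row with r = 1 (the gcd) gives the Bezout coefficients s = 46, t = -103.
Result: 365 · (46) + 163 · (-103) = 1.

gcd(365, 163) = 1; s = 46, t = -103 (check: 365·46 + 163·(-103) = 1).


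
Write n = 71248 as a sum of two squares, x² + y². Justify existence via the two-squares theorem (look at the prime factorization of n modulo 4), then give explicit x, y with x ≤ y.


Step 1: Factor n = 71248 = 2^4 · 61 · 73.
Step 2: Check the mod-4 condition on each prime factor: 2 = 2 (special); 61 ≡ 1 (mod 4), exponent 1; 73 ≡ 1 (mod 4), exponent 1.
All primes ≡ 3 (mod 4) appear to even exponent (or don't appear), so by the two-squares theorem n IS expressible as a sum of two squares.
Step 3: Build a representation. Group n = k² · m with k = 4 and m = 61 · 73 = 4453 (a product of primes ≡ 1 (mod 4)); a representation of m scales to one of n via (k·x)² + (k·y)² = k²(x² + y²). Each prime p ≡ 1 (mod 4) is itself a sum of two squares; find a² by testing p − a² for a perfect square:
  61: 61 − 1² = 60, 61 − 2² = 57, 61 − 3² = 52, 61 − 4² = 45, 61 − 5² = 36 = 6² ⇒ 61 = 5² + 6².
  73: 73 − 1² = 72, 73 − 2² = 69, 73 − 3² = 64 = 8² ⇒ 73 = 3² + 8².
  Combine using the Brahmagupta–Fibonacci identity (a² + b²)(c² + d²) = (ac − bd)² + (ad + bc)² = (ac + bd)² + (ad − bc)²:
  61 · 73 = 4453: from (5² + 6²)(3² + 8²), take (5·3 − 6·8, 5·8 + 6·3) = (15 − 48, 40 + 18) = (-33, 58); dropping signs (only squares matter) gives (33, 58); check 33² + 58² = 1089 + 3364 = 4453 ✓.
  Scale by k = 4: (4·33, 4·58) = (132, 232).
Step 4: Order so x ≤ y and verify: 132² + 232² = 17424 + 53824 = 71248 = n. ✓

n = 71248 = 132² + 232² (one valid representation with x ≤ y).
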